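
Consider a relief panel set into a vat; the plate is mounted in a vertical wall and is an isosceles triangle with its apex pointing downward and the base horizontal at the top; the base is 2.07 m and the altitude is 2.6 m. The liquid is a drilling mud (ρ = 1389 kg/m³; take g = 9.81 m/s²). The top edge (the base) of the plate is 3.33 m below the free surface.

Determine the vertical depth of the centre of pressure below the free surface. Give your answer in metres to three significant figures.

γ = ρg = 1389 × 9.81 / 1000 = 13.62609 kN/m³.
With the apex down, the centroid sits h/3 = 2.6/3 = 0.866667 m below the base (the top edge), so the centroid depth is h_c = 3.33 + 0.866667 = 4.19667 m.
A = ½ × 2.07 × 2.6 = 2.691 m².
Resultant F = γ·h_c·A = 13.62609 × 4.19667 × 2.691 = 153.883 kN.
I_c = b·h³/36 = 2.07 × 2.6³/36 = 1.01062 m⁴.
Centre of pressure: y_p = y_c + I_c/(y_c·A) = 4.19667 + 1.01062/(4.19667 × 2.691) = 4.19667 + 0.0894889 = 4.28616 m along the plane.

h_p = 4.29 m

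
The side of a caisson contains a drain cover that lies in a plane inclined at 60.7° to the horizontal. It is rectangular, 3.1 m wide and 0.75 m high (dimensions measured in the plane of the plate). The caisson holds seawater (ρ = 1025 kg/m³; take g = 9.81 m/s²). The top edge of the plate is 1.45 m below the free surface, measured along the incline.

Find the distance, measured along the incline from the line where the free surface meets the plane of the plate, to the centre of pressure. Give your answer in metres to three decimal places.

y_p = 1.851 m

γ = ρg = 1025 × 9.81 / 1000 = 10.05525 kN/m³.
Let θ = 60.7° be the plate's angle to the horizontal; measure y along the incline from where the plane meets the free surface. Vertical depth h = y·sinθ with sinθ = 0.872069.
The centroid lies 0.75/2 = 0.375 m below the top edge, so y_c = 1.45 + 0.375 = 1.825 m and h_c = 1.825 × 0.872069 = 1.59153 m.
A = 3.1 × 0.75 = 2.325 m².
Resultant F = γ·h_c·A = 10.05525 × 1.59153 × 2.325 = 37.2075 kN.
I_c = b·h³/12 = 3.1 × 0.75³/12 = 0.108984 m⁴.
Centre of pressure: y_p = y_c + I_c/(y_c·A) = 1.825 + 0.108984/(1.825 × 2.325) = 1.825 + 0.0256848 = 1.85068 m along the plane.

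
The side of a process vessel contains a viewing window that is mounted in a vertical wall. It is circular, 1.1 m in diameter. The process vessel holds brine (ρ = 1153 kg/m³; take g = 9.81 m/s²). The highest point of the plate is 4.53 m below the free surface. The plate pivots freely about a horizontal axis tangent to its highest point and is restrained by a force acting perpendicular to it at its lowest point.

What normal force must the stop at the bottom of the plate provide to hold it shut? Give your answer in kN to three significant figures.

P ≈ 28.0 kN

γ = ρg = 1153 × 9.81 / 1000 = 11.31093 kN/m³.
The centroid is at the centre, 0.55 m below the top of the plate, so the centroid depth is h_c = 4.53 + 0.55 = 5.08 m.
A = π(0.55)² = 0.950332 m².
Resultant F = γ·h_c·A = 11.31093 × 5.08 × 0.950332 = 54.6056 kN.
I_c = πr⁴/4 = π × 0.55⁴/4 = 0.0718688 m⁴.
Centre of pressure: y_p = y_c + I_c/(y_c·A) = 5.08 + 0.0718688/(5.08 × 0.950332) = 5.08 + 0.0148868 = 5.09489 m along the plane.
The resultant acts 0.55 + 0.0148868 = 0.564887 m (along the plate) below the hinge at the top edge, so the moment about the hinge is M = F × 0.564887 = 54.6056 × 0.564887 = 30.846 kN·m.
A normal force at the bottom, 1.1 m from the hinge, must supply this moment: P = 30.846/1.1 = 28.0418 kN.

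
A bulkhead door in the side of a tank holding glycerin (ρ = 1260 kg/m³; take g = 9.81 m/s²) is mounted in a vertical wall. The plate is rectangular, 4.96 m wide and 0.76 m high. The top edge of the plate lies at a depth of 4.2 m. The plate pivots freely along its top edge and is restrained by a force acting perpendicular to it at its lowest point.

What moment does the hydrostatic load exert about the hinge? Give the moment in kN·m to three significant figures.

M ≈ 83.3 kN·m

γ = ρg = 1260 × 9.81 / 1000 = 12.3606 kN/m³.
The centroid lies 0.76/2 = 0.38 m below the top edge, so the centroid depth is h_c = 4.2 + 0.38 = 4.58 m.
A = 4.96 × 0.76 = 3.7696 m².
Resultant F = γ·h_c·A = 12.3606 × 4.58 × 3.7696 = 213.403 kN.
I_c = b·h³/12 = 4.96 × 0.76³/12 = 0.181443 m⁴.
Centre of pressure: y_p = y_c + I_c/(y_c·A) = 4.58 + 0.181443/(4.58 × 3.7696) = 4.58 + 0.0105094 = 4.59051 m along the plane.
The resultant acts 0.38 + 0.0105094 = 0.390509 m (along the plate) below the hinge at the top edge, so the moment about the hinge is M = F × 0.390509 = 213.403 × 0.390509 = 83.3358 kN·m.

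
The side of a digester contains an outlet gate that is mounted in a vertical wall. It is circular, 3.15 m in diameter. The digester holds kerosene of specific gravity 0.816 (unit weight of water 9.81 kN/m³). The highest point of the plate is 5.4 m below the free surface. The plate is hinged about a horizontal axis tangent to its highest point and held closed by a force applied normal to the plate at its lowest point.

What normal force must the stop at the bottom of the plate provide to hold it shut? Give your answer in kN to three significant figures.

γ = 0.816 × 9.81 = 8.00496 kN/m³.
The centroid is at the centre, 1.575 m below the top of the plate, so the centroid depth is h_c = 5.4 + 1.575 = 6.975 m.
A = π(1.575)² = 7.79311 m².
Resultant F = γ·h_c·A = 8.00496 × 6.975 × 7.79311 = 435.125 kN.
I_c = πr⁴/4 = π × 1.575⁴/4 = 4.83295 m⁴.
Centre of pressure: y_p = y_c + I_c/(y_c·A) = 6.975 + 4.83295/(6.975 × 7.79311) = 6.975 + 0.0889114 = 7.06391 m along the plane.
The resultant acts 1.575 + 0.0889114 = 1.66391 m (along the plate) below the hinge at the top edge, so the moment about the hinge is M = F × 1.66391 = 435.125 × 1.66391 = 724.009 kN·m.
A normal force at the bottom, 3.15 m from the hinge, must supply this moment: P = 724.009/3.15 = 229.844 kN.

P ≈ 230 kN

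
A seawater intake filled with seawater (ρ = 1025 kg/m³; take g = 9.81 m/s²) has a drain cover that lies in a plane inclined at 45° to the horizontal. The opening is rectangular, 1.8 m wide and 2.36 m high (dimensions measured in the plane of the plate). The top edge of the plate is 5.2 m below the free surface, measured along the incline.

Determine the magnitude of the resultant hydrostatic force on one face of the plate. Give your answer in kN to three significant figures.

γ = ρg = 1025 × 9.81 / 1000 = 10.05525 kN/m³.
Let θ = 45° be the plate's angle to the horizontal; measure y along the incline from where the plane meets the free surface. Vertical depth h = y·sinθ with sinθ = 0.707107.
The centroid lies 2.36/2 = 1.18 m below the top edge, so y_c = 5.2 + 1.18 = 6.38 m and h_c = 6.38 × 0.707107 = 4.51134 m.
A = 1.8 × 2.36 = 4.248 m².
Resultant F = γ·h_c·A = 10.05525 × 4.51134 × 4.248 = 192.701 kN.

F ≈ 193 kN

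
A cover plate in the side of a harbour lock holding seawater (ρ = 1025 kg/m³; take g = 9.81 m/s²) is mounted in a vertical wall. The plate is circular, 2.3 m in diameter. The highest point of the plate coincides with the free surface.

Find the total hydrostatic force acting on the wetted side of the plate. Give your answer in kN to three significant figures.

F ≈ 48.0 kN

γ = ρg = 1025 × 9.81 / 1000 = 10.05525 kN/m³.
The centroid is at the centre, 1.15 m below the top of the plate, so the centroid depth is h_c = 1.15 m.
A = π(1.15)² = 4.15476 m².
Resultant F = γ·h_c·A = 10.05525 × 1.15 × 4.15476 = 48.0437 kN.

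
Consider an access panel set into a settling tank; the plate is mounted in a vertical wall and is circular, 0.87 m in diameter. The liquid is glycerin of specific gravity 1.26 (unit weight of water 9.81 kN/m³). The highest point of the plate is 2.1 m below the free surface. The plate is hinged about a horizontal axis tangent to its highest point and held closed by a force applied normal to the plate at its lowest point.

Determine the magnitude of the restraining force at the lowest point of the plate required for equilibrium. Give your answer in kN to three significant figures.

γ = 1.26 × 9.81 = 12.3606 kN/m³.
The centroid is at the centre, 0.435 m below the top of the plate, so the centroid depth is h_c = 2.1 + 0.435 = 2.535 m.
A = π(0.435)² = 0.594468 m².
Resultant F = γ·h_c·A = 12.3606 × 2.535 × 0.594468 = 18.6271 kN.
I_c = πr⁴/4 = π × 0.435⁴/4 = 0.028122 m⁴.
Centre of pressure: y_p = y_c + I_c/(y_c·A) = 2.535 + 0.028122/(2.535 × 0.594468) = 2.535 + 0.0186612 = 2.55366 m along the plane.
The resultant acts 0.435 + 0.0186612 = 0.453661 m (along the plate) below the hinge at the top edge, so the moment about the hinge is M = F × 0.453661 = 18.6271 × 0.453661 = 8.45039 kN·m.
A normal force at the bottom, 0.87 m from the hinge, must supply this moment: P = 8.45039/0.87 = 9.71309 kN.

P ≈ 9.71 kN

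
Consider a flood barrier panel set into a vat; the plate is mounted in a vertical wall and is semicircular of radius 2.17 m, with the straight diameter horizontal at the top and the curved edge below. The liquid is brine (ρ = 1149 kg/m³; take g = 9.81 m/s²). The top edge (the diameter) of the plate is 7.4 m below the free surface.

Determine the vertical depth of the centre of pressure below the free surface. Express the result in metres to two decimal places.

γ = ρg = 1149 × 9.81 / 1000 = 11.27169 kN/m³.
The centroid of a semicircle lies 4r/(3π) = 0.920977 m from the diameter, here below the top edge, so the centroid depth is h_c = 7.4 + 0.920977 = 8.32098 m.
A = πr²/2 = π × 2.17²/2 = 7.39672 m².
Resultant F = γ·h_c·A = 11.27169 × 8.32098 × 7.39672 = 693.75 kN.
I_c = (π/8 − 8/(9π))·r⁴ = 0.109757 × 2.17⁴ = 2.43372 m⁴.
Centre of pressure: y_p = y_c + I_c/(y_c·A) = 8.32098 + 2.43372/(8.32098 × 7.39672) = 8.32098 + 0.0395418 = 8.36052 m along the plane.

h_p = 8.36 m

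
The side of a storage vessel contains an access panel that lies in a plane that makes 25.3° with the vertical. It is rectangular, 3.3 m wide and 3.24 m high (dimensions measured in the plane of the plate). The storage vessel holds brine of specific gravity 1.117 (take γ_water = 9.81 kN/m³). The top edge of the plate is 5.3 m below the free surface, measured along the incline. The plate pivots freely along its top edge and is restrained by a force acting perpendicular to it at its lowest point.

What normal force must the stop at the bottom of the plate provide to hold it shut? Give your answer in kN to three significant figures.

P ≈ 395 kN

γ = 1.117 × 9.81 = 10.95777 kN/m³.
The plate makes 25.3° with the vertical, i.e. θ = 90° − 25.3° = 64.7° to the horizontal. Measuring y along the incline from the free-surface line, vertical depth h = y·sinθ with sinθ = 0.904083.
The centroid lies 3.24/2 = 1.62 m below the top edge, so y_c = 5.3 + 1.62 = 6.92 m and h_c = 6.92 × 0.904083 = 6.25625 m.
A = 3.3 × 3.24 = 10.692 m².
Resultant F = γ·h_c·A = 10.95777 × 6.25625 × 10.692 = 732.985 kN.
I_c = b·h³/12 = 3.3 × 3.24³/12 = 9.35336 m⁴.
Centre of pressure: y_p = y_c + I_c/(y_c·A) = 6.92 + 9.35336/(6.92 × 10.692) = 6.92 + 0.126416 = 7.04642 m along the plane.
The resultant acts 1.62 + 0.126416 = 1.74642 m (along the plate) below the hinge at the top edge, so the moment about the hinge is M = F × 1.74642 = 732.985 × 1.74642 = 1280.1 kN·m.
A normal force at the bottom, 3.24 m from the hinge, must supply this moment: P = 1280.1/3.24 = 395.093 kN.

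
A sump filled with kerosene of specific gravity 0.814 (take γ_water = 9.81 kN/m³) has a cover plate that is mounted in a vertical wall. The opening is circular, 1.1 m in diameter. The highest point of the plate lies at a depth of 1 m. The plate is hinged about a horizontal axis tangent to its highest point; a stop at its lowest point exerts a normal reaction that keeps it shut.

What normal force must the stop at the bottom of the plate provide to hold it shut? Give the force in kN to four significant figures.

γ = 0.814 × 9.81 = 7.98534 kN/m³.
The centroid is at the centre, 0.55 m below the top of the plate, so the centroid depth is h_c = 1 + 0.55 = 1.55 m.
A = π(0.55)² = 0.950332 m².
Resultant F = γ·h_c·A = 7.98534 × 1.55 × 0.950332 = 11.7625 kN.
I_c = πr⁴/4 = π × 0.55⁴/4 = 0.0718688 m⁴.
Centre of pressure: y_p = y_c + I_c/(y_c·A) = 1.55 + 0.0718688/(1.55 × 0.950332) = 1.55 + 0.0487903 = 1.59879 m along the plane.
The resultant acts 0.55 + 0.0487903 = 0.59879 m (along the plate) below the hinge at the top edge, so the moment about the hinge is M = F × 0.59879 = 11.7625 × 0.59879 = 7.04327 kN·m.
A normal force at the bottom, 1.1 m from the hinge, must supply this moment: P = 7.04327/1.1 = 6.40297 kN.

P ≈ 6.403 kN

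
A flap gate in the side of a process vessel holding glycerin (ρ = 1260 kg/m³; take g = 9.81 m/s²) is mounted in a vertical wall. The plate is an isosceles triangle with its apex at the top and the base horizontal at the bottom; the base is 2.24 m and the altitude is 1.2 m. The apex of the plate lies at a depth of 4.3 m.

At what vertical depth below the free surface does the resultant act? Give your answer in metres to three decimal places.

h_p = 5.116 m

γ = ρg = 1260 × 9.81 / 1000 = 12.3606 kN/m³.
With the apex up, the centroid sits 2h/3 = 2 × 1.2/3 = 0.8 m below the apex, so the centroid depth is h_c = 4.3 + 0.8 = 5.1 m.
A = ½ × 2.24 × 1.2 = 1.344 m².
Resultant F = γ·h_c·A = 12.3606 × 5.1 × 1.344 = 84.7245 kN.
I_c = b·h³/36 = 2.24 × 1.2³/36 = 0.10752 m⁴.
Centre of pressure: y_p = y_c + I_c/(y_c·A) = 5.1 + 0.10752/(5.1 × 1.344) = 5.1 + 0.0156863 = 5.11569 m along the plane.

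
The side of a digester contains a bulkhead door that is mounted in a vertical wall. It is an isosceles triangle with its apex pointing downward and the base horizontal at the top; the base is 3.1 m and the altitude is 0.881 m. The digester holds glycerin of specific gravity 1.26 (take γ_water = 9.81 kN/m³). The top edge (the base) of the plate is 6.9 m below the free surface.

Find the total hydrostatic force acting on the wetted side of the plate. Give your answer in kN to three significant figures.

F ≈ 121 kN

γ = 1.26 × 9.81 = 12.3606 kN/m³.
With the apex down, the centroid sits h/3 = 0.881/3 = 0.293667 m below the base (the top edge), so the centroid depth is h_c = 6.9 + 0.293667 = 7.19367 m.
A = ½ × 3.1 × 0.881 = 1.36555 m².
Resultant F = γ·h_c·A = 12.3606 × 7.19367 × 1.36555 = 121.422 kN.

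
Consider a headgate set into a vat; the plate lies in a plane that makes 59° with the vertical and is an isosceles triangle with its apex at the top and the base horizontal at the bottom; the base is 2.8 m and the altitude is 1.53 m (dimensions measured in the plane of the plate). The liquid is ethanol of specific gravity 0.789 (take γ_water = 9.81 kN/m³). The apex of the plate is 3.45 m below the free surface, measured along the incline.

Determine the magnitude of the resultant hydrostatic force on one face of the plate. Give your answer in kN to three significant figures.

γ = 0.789 × 9.81 = 7.74009 kN/m³.
The plate makes 59° with the vertical, i.e. θ = 90° − 59° = 31° to the horizontal. Measuring y along the incline from the free-surface line, vertical depth h = y·sinθ with sinθ = 0.515038.
With the apex up, the centroid sits 2h/3 = 2 × 1.53/3 = 1.02 m below the apex, so y_c = 3.45 + 1.02 = 4.47 m and h_c = 4.47 × 0.515038 = 2.30222 m.
A = ½ × 2.8 × 1.53 = 2.142 m².
Resultant F = γ·h_c·A = 7.74009 × 2.30222 × 2.142 = 38.1691 kN.

F ≈ 38.2 kN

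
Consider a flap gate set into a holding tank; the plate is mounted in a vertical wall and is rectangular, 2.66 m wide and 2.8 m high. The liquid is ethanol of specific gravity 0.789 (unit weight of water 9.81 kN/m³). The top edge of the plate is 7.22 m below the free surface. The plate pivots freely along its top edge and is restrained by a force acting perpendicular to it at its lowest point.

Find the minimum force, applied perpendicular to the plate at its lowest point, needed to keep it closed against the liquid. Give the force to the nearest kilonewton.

P ≈ 262 kN

γ = 0.789 × 9.81 = 7.74009 kN/m³.
The centroid lies 2.8/2 = 1.4 m below the top edge, so the centroid depth is h_c = 7.22 + 1.4 = 8.62 m.
A = 2.66 × 2.8 = 7.448 m².
Resultant F = γ·h_c·A = 7.74009 × 8.62 × 7.448 = 496.927 kN.
I_c = b·h³/12 = 2.66 × 2.8³/12 = 4.86603 m⁴.
Centre of pressure: y_p = y_c + I_c/(y_c·A) = 8.62 + 4.86603/(8.62 × 7.448) = 8.62 + 0.0757928 = 8.69579 m along the plane.
The resultant acts 1.4 + 0.0757928 = 1.47579 m (along the plate) below the hinge at the top edge, so the moment about the hinge is M = F × 1.47579 = 496.927 × 1.47579 = 733.36 kN·m.
A normal force at the bottom, 2.8 m from the hinge, must supply this moment: P = 733.36/2.8 = 261.914 kN.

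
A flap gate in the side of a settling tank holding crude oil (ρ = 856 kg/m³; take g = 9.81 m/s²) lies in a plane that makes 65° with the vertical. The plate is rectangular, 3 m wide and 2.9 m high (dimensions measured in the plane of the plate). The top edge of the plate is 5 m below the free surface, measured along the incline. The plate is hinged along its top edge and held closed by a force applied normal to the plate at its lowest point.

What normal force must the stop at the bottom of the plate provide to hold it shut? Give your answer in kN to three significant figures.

γ = ρg = 856 × 9.81 / 1000 = 8.39736 kN/m³.
The plate makes 65° with the vertical, i.e. θ = 90° − 65° = 25° to the horizontal. Measuring y along the incline from the free-surface line, vertical depth h = y·sinθ with sinθ = 0.422618.
The centroid lies 2.9/2 = 1.45 m below the top edge, so y_c = 5 + 1.45 = 6.45 m and h_c = 6.45 × 0.422618 = 2.72589 m.
A = 3 × 2.9 = 8.7 m².
Resultant F = γ·h_c·A = 8.39736 × 2.72589 × 8.7 = 199.145 kN.
I_c = b·h³/12 = 3 × 2.9³/12 = 6.09725 m⁴.
Centre of pressure: y_p = y_c + I_c/(y_c·A) = 6.45 + 6.09725/(6.45 × 8.7) = 6.45 + 0.108656 = 6.55866 m along the plane.
The resultant acts 1.45 + 0.108656 = 1.55866 m (along the plate) below the hinge at the top edge, so the moment about the hinge is M = F × 1.55866 = 199.145 × 1.55866 = 310.399 kN·m.
A normal force at the bottom, 2.9 m from the hinge, must supply this moment: P = 310.399/2.9 = 107.034 kN.

P ≈ 107 kN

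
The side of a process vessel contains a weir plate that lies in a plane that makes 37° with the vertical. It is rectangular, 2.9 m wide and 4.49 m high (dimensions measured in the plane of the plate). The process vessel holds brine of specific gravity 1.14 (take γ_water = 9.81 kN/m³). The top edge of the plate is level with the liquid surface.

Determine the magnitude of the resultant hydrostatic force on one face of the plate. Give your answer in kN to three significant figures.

γ = 1.14 × 9.81 = 11.1834 kN/m³.
The plate makes 37° with the vertical, i.e. θ = 90° − 37° = 53° to the horizontal. Measuring y along the incline from the free-surface line, vertical depth h = y·sinθ with sinθ = 0.798636.
The centroid lies 4.49/2 = 2.245 m below the top edge, so y_c = 2.245 m and h_c = 2.245 × 0.798636 = 1.79294 m.
A = 2.9 × 4.49 = 13.021 m².
Resultant F = γ·h_c·A = 11.1834 × 1.79294 × 13.021 = 261.086 kN.

F ≈ 261 kN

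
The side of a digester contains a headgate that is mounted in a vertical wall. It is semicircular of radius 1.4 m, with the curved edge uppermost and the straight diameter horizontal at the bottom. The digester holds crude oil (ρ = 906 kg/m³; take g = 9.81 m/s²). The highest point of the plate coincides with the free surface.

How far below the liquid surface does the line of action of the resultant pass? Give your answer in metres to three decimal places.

γ = ρg = 906 × 9.81 / 1000 = 8.88786 kN/m³.
The centroid lies 4r/(3π) = 0.594178 m above the diameter, so r − 4r/(3π) = 1.4 − 0.594178 = 0.805822 m below the topmost point, so the centroid depth is h_c = 0.805822 m.
A = πr²/2 = π × 1.4²/2 = 3.07876 m².
Resultant F = γ·h_c·A = 8.88786 × 0.805822 × 3.07876 = 22.0502 kN.
I_c = (π/8 − 8/(9π))·r⁴ = 0.109757 × 1.4⁴ = 0.421642 m⁴.
Centre of pressure: y_p = y_c + I_c/(y_c·A) = 0.805822 + 0.421642/(0.805822 × 3.07876) = 0.805822 + 0.169953 = 0.975775 m along the plane.

h_p = 0.976 m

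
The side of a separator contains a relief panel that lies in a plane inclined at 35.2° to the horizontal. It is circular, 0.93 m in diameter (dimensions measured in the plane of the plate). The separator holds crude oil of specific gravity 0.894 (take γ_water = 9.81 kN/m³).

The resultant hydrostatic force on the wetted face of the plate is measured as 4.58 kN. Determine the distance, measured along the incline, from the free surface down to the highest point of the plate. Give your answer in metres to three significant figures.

γ = 0.894 × 9.81 = 8.77014 kN/m³.
A = π(0.465)² = 0.679291 m².
From F = γ·h_c·A, the centroid depth is h_c = 4.58/(8.77014 × 0.679291) = 0.768782 m.
Let θ = 35.2° be the plate's angle to the horizontal; measure y along the incline from where the plane meets the free surface. Vertical depth h = y·sinθ with sinθ = 0.576432.
Along the incline, y_c = h_c/sinθ = 0.768782/0.576432 = 1.33369 m.
The centroid is at the centre, 0.465 m below the top of the plate, so the highest point sits at y_top = 1.33369 − 0.465 = 0.86869 m along the incline.

y_top ≈ 0.869 m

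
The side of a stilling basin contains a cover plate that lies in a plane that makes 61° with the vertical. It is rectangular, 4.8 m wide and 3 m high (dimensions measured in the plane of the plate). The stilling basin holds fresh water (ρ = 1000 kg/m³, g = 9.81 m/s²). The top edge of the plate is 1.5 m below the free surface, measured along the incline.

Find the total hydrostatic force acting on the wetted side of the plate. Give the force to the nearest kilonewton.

F ≈ 205 kN

γ = ρg = 1000 × 9.81 = 9810 N/m³ = 9.81 kN/m³.
The plate makes 61° with the vertical, i.e. θ = 90° − 61° = 29° to the horizontal. Measuring y along the incline from the free-surface line, vertical depth h = y·sinθ with sinθ = 0.484810.
The centroid lies 3/2 = 1.5 m below the top edge, so y_c = 1.5 + 1.5 = 3 m and h_c = 3 × 0.484810 = 1.45443 m.
A = 4.8 × 3 = 14.4 m².
Resultant F = γ·h_c·A = 9.81 × 1.45443 × 14.4 = 205.459 kN.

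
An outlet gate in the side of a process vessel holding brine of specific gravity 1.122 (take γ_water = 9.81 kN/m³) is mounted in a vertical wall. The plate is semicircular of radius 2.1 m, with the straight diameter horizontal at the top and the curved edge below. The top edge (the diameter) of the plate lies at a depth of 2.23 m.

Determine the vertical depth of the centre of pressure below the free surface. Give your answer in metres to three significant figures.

h_p = 3.22 m

γ = 1.122 × 9.81 = 11.00682 kN/m³.
The centroid of a semicircle lies 4r/(3π) = 0.891268 m from the diameter, here below the top edge, so the centroid depth is h_c = 2.23 + 0.891268 = 3.12127 m.
A = πr²/2 = π × 2.1²/2 = 6.92721 m².
Resultant F = γ·h_c·A = 11.00682 × 3.12127 × 6.92721 = 237.986 kN.
I_c = (π/8 − 8/(9π))·r⁴ = 0.109757 × 2.1⁴ = 2.13457 m⁴.
Centre of pressure: y_p = y_c + I_c/(y_c·A) = 3.12127 + 2.13457/(3.12127 × 6.92721) = 3.12127 + 0.0987235 = 3.21999 m along the plane.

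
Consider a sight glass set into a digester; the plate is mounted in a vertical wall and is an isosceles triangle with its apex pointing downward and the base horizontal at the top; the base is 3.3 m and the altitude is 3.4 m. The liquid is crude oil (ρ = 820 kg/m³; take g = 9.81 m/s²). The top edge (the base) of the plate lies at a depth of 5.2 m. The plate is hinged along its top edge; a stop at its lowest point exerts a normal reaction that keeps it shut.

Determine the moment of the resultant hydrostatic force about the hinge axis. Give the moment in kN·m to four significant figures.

M ≈ 352.9 kN·m

γ = ρg = 820 × 9.81 / 1000 = 8.0442 kN/m³.
With the apex down, the centroid sits h/3 = 3.4/3 = 1.13333 m below the base (the top edge), so the centroid depth is h_c = 5.2 + 1.13333 = 6.33333 m.
A = ½ × 3.3 × 3.4 = 5.61 m².
Resultant F = γ·h_c·A = 8.0442 × 6.33333 × 5.61 = 285.81 kN.
I_c = b·h³/36 = 3.3 × 3.4³/36 = 3.60287 m⁴.
Centre of pressure: y_p = y_c + I_c/(y_c·A) = 6.33333 + 3.60287/(6.33333 × 5.61) = 6.33333 + 0.101404 = 6.43473 m along the plane.
The resultant acts 1.13333 + 0.101404 = 1.23473 m (along the plate) below the hinge at the top edge, so the moment about the hinge is M = F × 1.23473 = 285.81 × 1.23473 = 352.898 kN·m.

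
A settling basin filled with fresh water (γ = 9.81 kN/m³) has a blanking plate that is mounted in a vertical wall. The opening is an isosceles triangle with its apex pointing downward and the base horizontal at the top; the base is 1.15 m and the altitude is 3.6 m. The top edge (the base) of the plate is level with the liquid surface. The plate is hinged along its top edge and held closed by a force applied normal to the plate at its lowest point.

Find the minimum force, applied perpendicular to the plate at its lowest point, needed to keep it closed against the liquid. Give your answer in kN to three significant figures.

P ≈ 12.2 kN

γ = 9.81 kN/m³.
With the apex down, the centroid sits h/3 = 3.6/3 = 1.2 m below the base (the top edge), so the centroid depth is h_c = 1.2 m.
A = ½ × 1.15 × 3.6 = 2.07 m².
Resultant F = γ·h_c·A = 9.81 × 1.2 × 2.07 = 24.368 kN.
I_c = b·h³/36 = 1.15 × 3.6³/36 = 1.4904 m⁴.
Centre of pressure: y_p = y_c + I_c/(y_c·A) = 1.2 + 1.4904/(1.2 × 2.07) = 1.2 + 0.6 = 1.8 m along the plane.
The resultant acts 1.2 + 0.6 = 1.8 m (along the plate) below the hinge at the top edge, so the moment about the hinge is M = F × 1.8 = 24.368 × 1.8 = 43.8624 kN·m.
A normal force at the bottom, 3.6 m from the hinge, must supply this moment: P = 43.8624/3.6 = 12.184 kN.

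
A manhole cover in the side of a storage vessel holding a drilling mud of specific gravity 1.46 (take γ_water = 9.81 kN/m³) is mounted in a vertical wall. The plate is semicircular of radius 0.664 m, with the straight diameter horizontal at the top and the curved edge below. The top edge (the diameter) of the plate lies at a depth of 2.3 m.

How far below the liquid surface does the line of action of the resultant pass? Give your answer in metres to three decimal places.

γ = 1.46 × 9.81 = 14.3226 kN/m³.
The centroid of a semicircle lies 4r/(3π) = 0.28181 m from the diameter, here below the top edge, so the centroid depth is h_c = 2.3 + 0.28181 = 2.58181 m.
A = πr²/2 = π × 0.664²/2 = 0.692558 m².
Resultant F = γ·h_c·A = 14.3226 × 2.58181 × 0.692558 = 25.6096 kN.
I_c = (π/8 − 8/(9π))·r⁴ = 0.109757 × 0.664⁴ = 0.0213356 m⁴.
Centre of pressure: y_p = y_c + I_c/(y_c·A) = 2.58181 + 0.0213356/(2.58181 × 0.692558) = 2.58181 + 0.0119323 = 2.59374 m along the plane.

h_p = 2.594 m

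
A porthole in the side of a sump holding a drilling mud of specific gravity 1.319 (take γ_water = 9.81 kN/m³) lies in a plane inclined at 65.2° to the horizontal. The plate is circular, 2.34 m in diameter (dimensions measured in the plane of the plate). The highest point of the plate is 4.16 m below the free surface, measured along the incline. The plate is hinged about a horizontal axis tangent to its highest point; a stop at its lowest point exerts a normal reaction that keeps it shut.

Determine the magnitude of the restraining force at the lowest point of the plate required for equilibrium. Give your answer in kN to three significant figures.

γ = 1.319 × 9.81 = 12.93939 kN/m³.
Let θ = 65.2° be the plate's angle to the horizontal; measure y along the incline from where the plane meets the free surface. Vertical depth h = y·sinθ with sinθ = 0.907777.
The centroid is at the centre, 1.17 m below the top of the plate, so y_c = 4.16 + 1.17 = 5.33 m and h_c = 5.33 × 0.907777 = 4.83845 m.
A = π(1.17)² = 4.30053 m².
Resultant F = γ·h_c·A = 12.93939 × 4.83845 × 4.30053 = 269.242 kN.
I_c = πr⁴/4 = π × 1.17⁴/4 = 1.47175 m⁴.
Centre of pressure: y_p = y_c + I_c/(y_c·A) = 5.33 + 1.47175/(5.33 × 4.30053) = 5.33 + 0.0642074 = 5.39421 m along the plane.
The resultant acts 1.17 + 0.0642074 = 1.23421 m (along the plate) below the hinge at the top edge, so the moment about the hinge is M = F × 1.23421 = 269.242 × 1.23421 = 332.301 kN·m.
A normal force at the bottom, 2.34 m from the hinge, must supply this moment: P = 332.301/2.34 = 142.009 kN.

P ≈ 142 kN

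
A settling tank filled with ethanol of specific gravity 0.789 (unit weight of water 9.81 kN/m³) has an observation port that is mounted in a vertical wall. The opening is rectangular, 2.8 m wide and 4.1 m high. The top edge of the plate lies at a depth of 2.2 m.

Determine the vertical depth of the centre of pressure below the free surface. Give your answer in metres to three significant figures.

h_p = 4.58 m

γ = 0.789 × 9.81 = 7.74009 kN/m³.
The centroid lies 4.1/2 = 2.05 m below the top edge, so the centroid depth is h_c = 2.2 + 2.05 = 4.25 m.
A = 2.8 × 4.1 = 11.48 m².
Resultant F = γ·h_c·A = 7.74009 × 4.25 × 11.48 = 377.639 kN.
I_c = b·h³/12 = 2.8 × 4.1³/12 = 16.0816 m⁴.
Centre of pressure: y_p = y_c + I_c/(y_c·A) = 4.25 + 16.0816/(4.25 × 11.48) = 4.25 + 0.329609 = 4.57961 m along the plane.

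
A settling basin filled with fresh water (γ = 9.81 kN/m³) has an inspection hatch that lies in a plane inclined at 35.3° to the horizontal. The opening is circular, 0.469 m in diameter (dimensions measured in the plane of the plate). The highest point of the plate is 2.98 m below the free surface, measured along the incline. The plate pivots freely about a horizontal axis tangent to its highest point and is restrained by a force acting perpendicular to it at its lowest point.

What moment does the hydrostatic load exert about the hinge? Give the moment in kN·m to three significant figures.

γ = 9.81 kN/m³.
Let θ = 35.3° be the plate's angle to the horizontal; measure y along the incline from where the plane meets the free surface. Vertical depth h = y·sinθ with sinθ = 0.577858.
The centroid is at the centre, 0.2345 m below the top of the plate, so y_c = 2.98 + 0.2345 = 3.2145 m and h_c = 3.2145 × 0.577858 = 1.85752 m.
A = π(0.2345)² = 0.172757 m².
Resultant F = γ·h_c·A = 9.81 × 1.85752 × 0.172757 = 3.14802 kN.
I_c = πr⁴/4 = π × 0.2345⁴/4 = 0.00237499 m⁴.
Centre of pressure: y_p = y_c + I_c/(y_c·A) = 3.2145 + 0.00237499/(3.2145 × 0.172757) = 3.2145 + 0.00427674 = 3.21878 m along the plane.
The resultant acts 0.2345 + 0.00427674 = 0.238777 m (along the plate) below the hinge at the top edge, so the moment about the hinge is M = F × 0.238777 = 3.14802 × 0.238777 = 0.751675 kN·m.

M ≈ 0.752 kN·m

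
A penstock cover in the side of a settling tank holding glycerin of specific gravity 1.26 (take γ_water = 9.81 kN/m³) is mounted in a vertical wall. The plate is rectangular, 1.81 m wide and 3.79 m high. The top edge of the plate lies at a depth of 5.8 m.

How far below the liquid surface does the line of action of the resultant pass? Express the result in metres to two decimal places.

γ = 1.26 × 9.81 = 12.3606 kN/m³.
The centroid lies 3.79/2 = 1.895 m below the top edge, so the centroid depth is h_c = 5.8 + 1.895 = 7.695 m.
A = 1.81 × 3.79 = 6.8599 m².
Resultant F = γ·h_c·A = 12.3606 × 7.695 × 6.8599 = 652.478 kN.
I_c = b·h³/12 = 1.81 × 3.79³/12 = 8.21136 m⁴.
Centre of pressure: y_p = y_c + I_c/(y_c·A) = 7.695 + 8.21136/(7.695 × 6.8599) = 7.695 + 0.155557 = 7.85056 m along the plane.

h_p = 7.85 m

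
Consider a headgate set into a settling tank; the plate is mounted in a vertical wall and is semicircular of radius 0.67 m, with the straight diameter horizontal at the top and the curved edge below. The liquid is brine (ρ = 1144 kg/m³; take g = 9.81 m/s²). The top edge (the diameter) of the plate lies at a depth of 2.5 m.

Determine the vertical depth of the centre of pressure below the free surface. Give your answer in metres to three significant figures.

h_p = 2.80 m

γ = ρg = 1144 × 9.81 / 1000 = 11.22264 kN/m³.
The centroid of a semicircle lies 4r/(3π) = 0.284357 m from the diameter, here below the top edge, so the centroid depth is h_c = 2.5 + 0.284357 = 2.78436 m.
A = πr²/2 = π × 0.67²/2 = 0.70513 m².
Resultant F = γ·h_c·A = 11.22264 × 2.78436 × 0.70513 = 22.0338 kN.
I_c = (π/8 − 8/(9π))·r⁴ = 0.109757 × 0.67⁴ = 0.0221173 m⁴.
Centre of pressure: y_p = y_c + I_c/(y_c·A) = 2.78436 + 0.0221173/(2.78436 × 0.70513) = 2.78436 + 0.0112652 = 2.79563 m along the plane.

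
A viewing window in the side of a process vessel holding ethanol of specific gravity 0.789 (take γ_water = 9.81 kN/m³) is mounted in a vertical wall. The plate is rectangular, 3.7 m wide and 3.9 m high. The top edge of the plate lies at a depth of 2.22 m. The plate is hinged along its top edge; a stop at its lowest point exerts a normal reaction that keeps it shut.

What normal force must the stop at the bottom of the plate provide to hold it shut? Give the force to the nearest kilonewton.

P ≈ 269 kN

γ = 0.789 × 9.81 = 7.74009 kN/m³.
The centroid lies 3.9/2 = 1.95 m below the top edge, so the centroid depth is h_c = 2.22 + 1.95 = 4.17 m.
A = 3.7 × 3.9 = 14.43 m².
Resultant F = γ·h_c·A = 7.74009 × 4.17 × 14.43 = 465.745 kN.
I_c = b·h³/12 = 3.7 × 3.9³/12 = 18.29 m⁴.
Centre of pressure: y_p = y_c + I_c/(y_c·A) = 4.17 + 18.29/(4.17 × 14.43) = 4.17 + 0.303956 = 4.47396 m along the plane.
The resultant acts 1.95 + 0.303956 = 2.25396 m (along the plate) below the hinge at the top edge, so the moment about the hinge is M = F × 2.25396 = 465.745 × 2.25396 = 1049.77 kN·m.
A normal force at the bottom, 3.9 m from the hinge, must supply this moment: P = 1049.77/3.9 = 269.172 kN.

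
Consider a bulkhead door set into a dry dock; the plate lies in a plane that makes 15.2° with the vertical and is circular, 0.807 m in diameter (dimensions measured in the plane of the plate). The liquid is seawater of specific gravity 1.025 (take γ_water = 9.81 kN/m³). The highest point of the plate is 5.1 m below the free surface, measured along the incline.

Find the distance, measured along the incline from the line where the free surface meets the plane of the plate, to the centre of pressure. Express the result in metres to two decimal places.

γ = 1.025 × 9.81 = 10.05525 kN/m³.
The plate makes 15.2° with the vertical, i.e. θ = 90° − 15.2° = 74.8° to the horizontal. Measuring y along the incline from the free-surface line, vertical depth h = y·sinθ with sinθ = 0.965016.
The centroid is at the centre, 0.4035 m below the top of the plate, so y_c = 5.1 + 0.4035 = 5.5035 m and h_c = 5.5035 × 0.965016 = 5.31097 m.
A = π(0.4035)² = 0.51149 m².
Resultant F = γ·h_c·A = 10.05525 × 5.31097 × 0.51149 = 27.3152 kN.
I_c = πr⁴/4 = π × 0.4035⁴/4 = 0.0208192 m⁴.
Centre of pressure: y_p = y_c + I_c/(y_c·A) = 5.5035 + 0.0208192/(5.5035 × 0.51149) = 5.5035 + 0.00739585 = 5.5109 m along the plane.

y_p = 5.51 m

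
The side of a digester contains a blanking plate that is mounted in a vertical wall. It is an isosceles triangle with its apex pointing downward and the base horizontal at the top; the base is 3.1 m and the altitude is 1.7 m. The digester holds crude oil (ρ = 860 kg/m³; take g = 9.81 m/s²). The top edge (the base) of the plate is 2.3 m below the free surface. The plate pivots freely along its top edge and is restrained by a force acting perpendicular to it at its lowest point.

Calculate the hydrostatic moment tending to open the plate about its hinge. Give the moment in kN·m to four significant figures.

γ = ρg = 860 × 9.81 / 1000 = 8.4366 kN/m³.
With the apex down, the centroid sits h/3 = 1.7/3 = 0.566667 m below the base (the top edge), so the centroid depth is h_c = 2.3 + 0.566667 = 2.86667 m.
A = ½ × 3.1 × 1.7 = 2.635 m².
Resultant F = γ·h_c·A = 8.4366 × 2.86667 × 2.635 = 63.7273 kN.
I_c = b·h³/36 = 3.1 × 1.7³/36 = 0.423064 m⁴.
Centre of pressure: y_p = y_c + I_c/(y_c·A) = 2.86667 + 0.423064/(2.86667 × 2.635) = 2.86667 + 0.0560077 = 2.92268 m along the plane.
The resultant acts 0.566667 + 0.0560077 = 0.622675 m (along the plate) below the hinge at the top edge, so the moment about the hinge is M = F × 0.622675 = 63.7273 × 0.622675 = 39.6814 kN·m.

M ≈ 39.68 kN·m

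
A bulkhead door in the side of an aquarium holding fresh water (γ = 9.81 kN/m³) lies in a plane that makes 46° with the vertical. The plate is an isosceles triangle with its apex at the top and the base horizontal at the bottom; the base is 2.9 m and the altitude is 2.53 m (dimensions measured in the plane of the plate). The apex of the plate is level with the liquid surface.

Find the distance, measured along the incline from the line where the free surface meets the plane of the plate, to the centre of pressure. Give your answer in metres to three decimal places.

y_p = 1.898 m

γ = 9.81 kN/m³.
The plate makes 46° with the vertical, i.e. θ = 90° − 46° = 44° to the horizontal. Measuring y along the incline from the free-surface line, vertical depth h = y·sinθ with sinθ = 0.694658.
With the apex up, the centroid sits 2h/3 = 2 × 2.53/3 = 1.68667 m below the apex, so y_c = 1.68667 m and h_c = 1.68667 × 0.694658 = 1.17166 m.
A = ½ × 2.9 × 2.53 = 3.6685 m².
Resultant F = γ·h_c·A = 9.81 × 1.17166 × 3.6685 = 42.1657 kN.
I_c = b·h³/36 = 2.9 × 2.53³/36 = 1.30454 m⁴.
Centre of pressure: y_p = y_c + I_c/(y_c·A) = 1.68667 + 1.30454/(1.68667 × 3.6685) = 1.68667 + 0.210833 = 1.8975 m along the plane.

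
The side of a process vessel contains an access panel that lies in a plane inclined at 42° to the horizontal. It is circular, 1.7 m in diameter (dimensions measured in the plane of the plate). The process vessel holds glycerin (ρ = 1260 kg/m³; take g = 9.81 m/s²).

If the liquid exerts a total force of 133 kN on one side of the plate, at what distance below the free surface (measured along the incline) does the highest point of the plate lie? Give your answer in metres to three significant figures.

γ = ρg = 1260 × 9.81 / 1000 = 12.3606 kN/m³.
A = π(0.85)² = 2.2698 m².
From F = γ·h_c·A, the centroid depth is h_c = 133/(12.3606 × 2.2698) = 4.7405 m.
Let θ = 42° be the plate's angle to the horizontal; measure y along the incline from where the plane meets the free surface. Vertical depth h = y·sinθ with sinθ = 0.669131.
Along the incline, y_c = h_c/sinθ = 4.7405/0.669131 = 7.08456 m.
The centroid is at the centre, 0.85 m below the top of the plate, so the highest point sits at y_top = 7.08456 − 0.85 = 6.23456 m along the incline.

y_top ≈ 6.23 m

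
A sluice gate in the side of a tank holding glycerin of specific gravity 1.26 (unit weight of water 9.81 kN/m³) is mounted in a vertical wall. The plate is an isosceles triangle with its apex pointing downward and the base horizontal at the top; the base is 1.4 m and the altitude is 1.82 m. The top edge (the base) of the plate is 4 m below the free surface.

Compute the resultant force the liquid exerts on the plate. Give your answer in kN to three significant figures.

F ≈ 72.5 kN

γ = 1.26 × 9.81 = 12.3606 kN/m³.
With the apex down, the centroid sits h/3 = 1.82/3 = 0.606667 m below the base (the top edge), so the centroid depth is h_c = 4 + 0.606667 = 4.60667 m.
A = ½ × 1.4 × 1.82 = 1.274 m².
Resultant F = γ·h_c·A = 12.3606 × 4.60667 × 1.274 = 72.5431 kN.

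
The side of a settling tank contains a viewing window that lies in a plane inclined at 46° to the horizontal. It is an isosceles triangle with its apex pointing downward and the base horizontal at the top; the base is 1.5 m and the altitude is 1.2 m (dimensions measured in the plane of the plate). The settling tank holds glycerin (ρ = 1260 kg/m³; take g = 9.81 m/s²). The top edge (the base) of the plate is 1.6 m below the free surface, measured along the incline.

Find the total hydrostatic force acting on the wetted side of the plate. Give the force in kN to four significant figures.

γ = ρg = 1260 × 9.81 / 1000 = 12.3606 kN/m³.
Let θ = 46° be the plate's angle to the horizontal; measure y along the incline from where the plane meets the free surface. Vertical depth h = y·sinθ with sinθ = 0.719340.
With the apex down, the centroid sits h/3 = 1.2/3 = 0.4 m below the base (the top edge), so y_c = 1.6 + 0.4 = 2 m and h_c = 2 × 0.719340 = 1.43868 m.
A = ½ × 1.5 × 1.2 = 0.9 m².
Resultant F = γ·h_c·A = 12.3606 × 1.43868 × 0.9 = 16.0047 kN.

F ≈ 16.00 kN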